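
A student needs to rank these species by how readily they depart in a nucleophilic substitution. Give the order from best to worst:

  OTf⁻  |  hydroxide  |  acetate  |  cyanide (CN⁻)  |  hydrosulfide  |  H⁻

OTf⁻: pKₐ(CF₃SO₃H (triflic acid)) ≈ -14
acetate: pKₐ(CH₃COOH) ≈ 4.8
hydrosulfide: pKₐ(H₂S) ≈ 7
cyanide (CN⁻): pKₐ(HCN) ≈ 9.2
hydroxide: pKₐ(H₂O) ≈ 15.7
H⁻: pKₐ(H₂) ≈ 36

OTf⁻ > acetate > hydrosulfide > cyanide (CN⁻) > hydroxide > H⁻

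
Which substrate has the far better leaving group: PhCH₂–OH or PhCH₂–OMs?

From PhCH₂–OH the departing group would be OH⁻ (pKₐ(H₂O) ≈ 15.7). Strong base; essentially never leaves without prior activation.
From PhCH₂–OMs the leaving group is OMs⁻ (pKₐ(CH₃SO₃H (MsOH)) ≈ -1.9). Resonance-delocalised alkanesulfonate.
(In practice PhCH₂–OMs is made from PhCH₂–OH by treatment with MsCl / Et₃N, converting the hydroxyl into a mesylate.)

PhCH₂–OMs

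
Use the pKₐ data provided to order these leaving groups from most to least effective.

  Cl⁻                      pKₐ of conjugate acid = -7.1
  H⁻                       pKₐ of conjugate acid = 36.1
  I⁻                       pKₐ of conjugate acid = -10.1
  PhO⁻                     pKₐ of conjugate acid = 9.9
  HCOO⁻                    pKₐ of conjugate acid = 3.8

I⁻ > Cl⁻ > HCOO⁻ > PhO⁻ > H⁻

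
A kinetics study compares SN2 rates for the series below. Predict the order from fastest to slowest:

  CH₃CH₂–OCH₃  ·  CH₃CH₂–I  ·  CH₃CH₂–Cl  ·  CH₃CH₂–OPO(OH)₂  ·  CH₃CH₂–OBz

CH₃CH₂–I > CH₃CH₂–Cl > CH₃CH₂–OPO(OH)₂ > CH₃CH₂–OBz > CH₃CH₂–OCH₃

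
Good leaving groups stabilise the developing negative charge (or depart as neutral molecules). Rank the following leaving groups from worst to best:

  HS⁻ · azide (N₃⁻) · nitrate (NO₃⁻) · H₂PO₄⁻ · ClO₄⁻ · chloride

A good leaving group is a weak base: the lower the pKₐ of its conjugate acid, the more readily it departs.
ClO₄⁻: pKₐ(HClO₄) ≈ -10
chloride: pKₐ(HCl) ≈ -7
nitrate (NO₃⁻): pKₐ(HNO₃) ≈ -1.3
H₂PO₄⁻: pKₐ(H₃PO₄) ≈ 2.1
azide (N₃⁻): pKₐ(HN₃) ≈ 4.7
HS⁻: pKₐ(H₂S) ≈ 7
Reversing gives the worst-to-best order requested.

HS⁻ < azide (N₃⁻) < H₂PO₄⁻ < nitrate (NO₃⁻) < chloride < ClO₄⁻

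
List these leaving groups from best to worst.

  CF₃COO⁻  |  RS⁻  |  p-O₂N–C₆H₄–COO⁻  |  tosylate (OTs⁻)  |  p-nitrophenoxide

tosylate (OTs⁻) > CF₃COO⁻ > p-O₂N–C₆H₄–COO⁻ > p-nitrophenoxide > RS⁻

Leaving-group ability tracks the stability of the departed species; conjugate-acid pKₐ is the usual yardstick (lower pKₐ → better LG).
tosylate (OTs⁻): pKₐ(p-CH₃C₆H₄SO₃H (TsOH)) ≈ -2.8 — resonance-delocalised arenesulfonate
CF₃COO⁻: pKₐ(CF₃COOH) ≈ 0.2 — strongly electron-withdrawing CF₃ stabilises the carboxylate
p-O₂N–C₆H₄–COO⁻: pKₐ(p-nitrobenzoic acid) ≈ 3.4
p-nitrophenoxide: pKₐ(p-nitrophenol) ≈ 7.2 — nitro group delocalises the charge; the classic chromogenic LG
RS⁻: pKₐ(RSH (a thiol)) ≈ 10.5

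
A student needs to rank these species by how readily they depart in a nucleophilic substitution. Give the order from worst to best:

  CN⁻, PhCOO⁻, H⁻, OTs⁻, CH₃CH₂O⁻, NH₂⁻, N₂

NH₂⁻ < H⁻ < CH₃CH₂O⁻ < CN⁻ < PhCOO⁻ < OTs⁻ < N₂

Leaving-group ability tracks the stability of the departed species; conjugate-acid pKₐ is the usual yardstick (lower pKₐ → better LG).
N₂: no meaningful conjugate acid; N₂ departs as an exceptionally stable neutral molecule
OTs⁻: pKₐ(p-CH₃C₆H₄SO₃H (TsOH)) ≈ -2.8
PhCOO⁻: pKₐ(C₆H₅COOH) ≈ 4.2
CN⁻: pKₐ(HCN) ≈ 9.2 — sp carbon stabilises the charge somewhat, but still a poor LG
CH₃CH₂O⁻: pKₐ(CH₃CH₂OH) ≈ 16
H⁻: pKₐ(H₂) ≈ 36
NH₂⁻: pKₐ(NH₃) ≈ 38 — extremely strong base; never a leaving group
The question asks for worst first, so the sequence is read in increasing leaving-group ability.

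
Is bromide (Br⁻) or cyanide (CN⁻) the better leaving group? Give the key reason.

bromide (Br⁻) is the better leaving group.
pKₐ(HBr) ≈ -9 versus pKₐ(HCN) ≈ 9.2: bromide (Br⁻) is the much weaker base.
Weak base; good leaving group.

bromide (Br⁻)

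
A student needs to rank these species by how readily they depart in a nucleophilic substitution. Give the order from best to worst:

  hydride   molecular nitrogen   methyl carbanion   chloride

molecular nitrogen > chloride > hydride > methyl carbanion

Leaving-group ability tracks the stability of the departed species; conjugate-acid pKₐ is the usual yardstick (lower pKₐ → better LG).
molecular nitrogen: no meaningful conjugate acid; N₂ departs as an exceptionally stable neutral molecule
chloride: pKₐ(HCl) ≈ -7
hydride: pKₐ(H₂) ≈ 36
methyl carbanion: pKₐ(CH₄) ≈ 48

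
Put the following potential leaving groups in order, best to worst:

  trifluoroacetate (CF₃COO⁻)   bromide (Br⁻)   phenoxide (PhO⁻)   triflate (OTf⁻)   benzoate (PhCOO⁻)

triflate (OTf⁻) > bromide (Br⁻) > trifluoroacetate (CF₃COO⁻) > benzoate (PhCOO⁻) > phenoxide (PhO⁻)

The more stable X⁻ (or X) is on its own — i.e. the weaker a base it is — the better a leaving group it makes.
triflate (OTf⁻): pKₐ(CF₃SO₃H (triflic acid)) ≈ -14
bromide (Br⁻): pKₐ(HBr) ≈ -9
trifluoroacetate (CF₃COO⁻): pKₐ(CF₃COOH) ≈ 0.2
benzoate (PhCOO⁻): pKₐ(C₆H₅COOH) ≈ 4.2
phenoxide (PhO⁻): pKₐ(C₆H₅OH (phenol)) ≈ 10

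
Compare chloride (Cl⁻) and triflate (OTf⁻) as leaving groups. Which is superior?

triflate (OTf⁻) is the better leaving group.
pKₐ(CF₃SO₃H (triflic acid)) ≈ -14 versus pKₐ(HCl) ≈ -7: triflate (OTf⁻) is the much weaker base.
Charge spread over three oxygens and a CF₃ group; the premier leaving group in synthesis.

triflate (OTf⁻)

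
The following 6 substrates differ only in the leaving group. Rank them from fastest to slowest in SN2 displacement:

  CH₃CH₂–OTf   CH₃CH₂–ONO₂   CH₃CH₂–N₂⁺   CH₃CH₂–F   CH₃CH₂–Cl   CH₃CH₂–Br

The skeletons are identical, so relative rate is governed entirely by leaving-group ability.
Rank by basicity of the departing species: weakest base leaves most easily.
CH₃CH₂–N₂⁺ loses N₂: no meaningful conjugate acid; N₂ departs as an exceptionally stable neutral molecule
CH₃CH₂–OTf loses OTf⁻: pKₐ(CF₃SO₃H (triflic acid)) ≈ -14
CH₃CH₂–Br loses Br⁻: pKₐ(HBr) ≈ -9
CH₃CH₂–Cl loses Cl⁻: pKₐ(HCl) ≈ -7
CH₃CH₂–ONO₂ loses NO₃⁻: pKₐ(HNO₃) ≈ -1.3
CH₃CH₂–F loses F⁻: pKₐ(HF) ≈ 3.2

CH₃CH₂–N₂⁺ > CH₃CH₂–OTf > CH₃CH₂–Br > CH₃CH₂–Cl > CH₃CH₂–ONO₂ > CH₃CH₂–F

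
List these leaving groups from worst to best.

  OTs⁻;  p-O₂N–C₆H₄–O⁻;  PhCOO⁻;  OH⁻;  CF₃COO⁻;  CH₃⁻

CH₃⁻ < OH⁻ < p-O₂N–C₆H₄–O⁻ < PhCOO⁻ < CF₃COO⁻ < OTs⁻

The more stable X⁻ (or X) is on its own — i.e. the weaker a base it is — the better a leaving group it makes.
OTs⁻: pKₐ(p-CH₃C₆H₄SO₃H (TsOH)) ≈ -2.8 — resonance-delocalised arenesulfonate
CF₃COO⁻: pKₐ(CF₃COOH) ≈ 0.2 — strongly electron-withdrawing CF₃ stabilises the carboxylate
PhCOO⁻: pKₐ(C₆H₅COOH) ≈ 4.2 — aryl carboxylate
p-O₂N–C₆H₄–O⁻: pKₐ(p-nitrophenol) ≈ 7.2 — nitro group delocalises the charge; the classic chromogenic LG
OH⁻: pKₐ(H₂O) ≈ 15.7 — strong base; essentially never leaves without prior activation
CH₃⁻: pKₐ(CH₄) ≈ 48
Reversing gives the worst-to-best order requested.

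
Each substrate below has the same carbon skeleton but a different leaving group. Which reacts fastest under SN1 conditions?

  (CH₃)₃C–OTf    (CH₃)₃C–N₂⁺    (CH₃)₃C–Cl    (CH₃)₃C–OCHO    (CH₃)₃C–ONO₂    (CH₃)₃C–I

With the same alkyl group throughout, only the leaving group differentiates the rates.
A good leaving group is a weak base: the lower the pKₐ of its conjugate acid, the more readily it departs.
(CH₃)₃C–N₂⁺ loses N₂: no meaningful conjugate acid; N₂ departs as an exceptionally stable neutral molecule
(CH₃)₃C–OTf loses OTf⁻: pKₐ(CF₃SO₃H (triflic acid)) ≈ -14
(CH₃)₃C–I loses I⁻: pKₐ(HI) ≈ -10
(CH₃)₃C–Cl loses Cl⁻: pKₐ(HCl) ≈ -7
(CH₃)₃C–ONO₂ loses NO₃⁻: pKₐ(HNO₃) ≈ -1.3
(CH₃)₃C–OCHO loses HCOO⁻: pKₐ(HCOOH) ≈ 3.8

(CH₃)₃C–N₂⁺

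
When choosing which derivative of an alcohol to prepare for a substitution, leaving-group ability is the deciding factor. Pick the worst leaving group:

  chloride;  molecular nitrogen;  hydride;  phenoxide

hydride

Rank by basicity of the departing species: weakest base leaves most easily.
molecular nitrogen: no meaningful conjugate acid; N₂ departs as an exceptionally stable neutral molecule
chloride: pKₐ(HCl) ≈ -7
phenoxide: pKₐ(C₆H₅OH (phenol)) ≈ 10
hydride: pKₐ(H₂) ≈ 36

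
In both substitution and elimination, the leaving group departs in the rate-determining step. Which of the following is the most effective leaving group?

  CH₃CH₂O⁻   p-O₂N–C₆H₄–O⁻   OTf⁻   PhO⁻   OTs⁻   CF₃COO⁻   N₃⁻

OTf⁻

A good leaving group is a weak base: the lower the pKₐ of its conjugate acid, the more readily it departs.
OTf⁻: pKₐ(CF₃SO₃H (triflic acid)) ≈ -14
OTs⁻: pKₐ(p-CH₃C₆H₄SO₃H (TsOH)) ≈ -2.8
CF₃COO⁻: pKₐ(CF₃COOH) ≈ 0.2
N₃⁻: pKₐ(HN₃) ≈ 4.7
p-O₂N–C₆H₄–O⁻: pKₐ(p-nitrophenol) ≈ 7.2
PhO⁻: pKₐ(C₆H₅OH (phenol)) ≈ 10
CH₃CH₂O⁻: pKₐ(CH₃CH₂OH) ≈ 16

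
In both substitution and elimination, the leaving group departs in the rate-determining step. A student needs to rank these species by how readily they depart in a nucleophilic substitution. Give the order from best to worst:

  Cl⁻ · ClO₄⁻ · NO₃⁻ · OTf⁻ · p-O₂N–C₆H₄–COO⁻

OTf⁻ > ClO₄⁻ > Cl⁻ > NO₃⁻ > p-O₂N–C₆H₄–COO⁻

OTf⁻: pKₐ(CF₃SO₃H (triflic acid)) ≈ -14
ClO₄⁻: pKₐ(HClO₄) ≈ -10
Cl⁻: pKₐ(HCl) ≈ -7 — moderately weak base
NO₃⁻: pKₐ(HNO₃) ≈ -1.3 — resonance-delocalised over three oxygens
p-O₂N–C₆H₄–COO⁻: pKₐ(p-nitrobenzoic acid) ≈ 3.4 — electron-withdrawing nitro group stabilises the carboxylate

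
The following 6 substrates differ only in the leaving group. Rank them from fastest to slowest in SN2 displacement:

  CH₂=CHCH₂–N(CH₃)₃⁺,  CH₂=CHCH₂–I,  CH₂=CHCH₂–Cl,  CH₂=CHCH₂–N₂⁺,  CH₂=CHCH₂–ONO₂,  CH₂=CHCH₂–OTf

CH₂=CHCH₂–N₂⁺ > CH₂=CHCH₂–OTf > CH₂=CHCH₂–I > CH₂=CHCH₂–Cl > CH₂=CHCH₂–ONO₂ > CH₂=CHCH₂–N(CH₃)₃⁺

Identical carbon frameworks mean the comparison reduces to leaving-group quality.
Rank by basicity of the departing species: weakest base leaves most easily.
CH₂=CHCH₂–N₂⁺ loses N₂: no meaningful conjugate acid; N₂ departs as an exceptionally stable neutral molecule
CH₂=CHCH₂–OTf loses OTf⁻: pKₐ(CF₃SO₃H (triflic acid)) ≈ -14
CH₂=CHCH₂–I loses I⁻: pKₐ(HI) ≈ -10
CH₂=CHCH₂–Cl loses Cl⁻: pKₐ(HCl) ≈ -7
CH₂=CHCH₂–ONO₂ loses NO₃⁻: pKₐ(HNO₃) ≈ -1.3
CH₂=CHCH₂–N(CH₃)₃⁺ loses NR'₃: pKₐ(R'₃NH⁺) ≈ 10.7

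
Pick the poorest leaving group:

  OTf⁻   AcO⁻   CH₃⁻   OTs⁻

A good leaving group is a weak base: the lower the pKₐ of its conjugate acid, the more readily it departs.
OTf⁻: pKₐ(CF₃SO₃H (triflic acid)) ≈ -14
OTs⁻: pKₐ(p-CH₃C₆H₄SO₃H (TsOH)) ≈ -2.8
AcO⁻: pKₐ(CH₃COOH) ≈ 4.8
CH₃⁻: pKₐ(CH₄) ≈ 48

CH₃⁻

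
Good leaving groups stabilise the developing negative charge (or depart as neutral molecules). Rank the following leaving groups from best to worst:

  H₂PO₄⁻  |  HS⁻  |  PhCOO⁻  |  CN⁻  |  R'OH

The more stable X⁻ (or X) is on its own — i.e. the weaker a base it is — the better a leaving group it makes.
R'OH: pKₐ(R'OH₂⁺) ≈ -2.4
H₂PO₄⁻: pKₐ(H₃PO₄) ≈ 2.1
PhCOO⁻: pKₐ(C₆H₅COOH) ≈ 4.2 — aryl carboxylate
HS⁻: pKₐ(H₂S) ≈ 7 — larger and more polarisable than the oxygen analogue
CN⁻: pKₐ(HCN) ≈ 9.2

R'OH > H₂PO₄⁻ > PhCOO⁻ > HS⁻ > CN⁻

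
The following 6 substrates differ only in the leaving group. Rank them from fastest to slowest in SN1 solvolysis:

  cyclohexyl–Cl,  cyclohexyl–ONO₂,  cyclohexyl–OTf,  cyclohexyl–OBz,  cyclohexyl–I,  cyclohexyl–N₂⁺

cyclohexyl–N₂⁺ > cyclohexyl–OTf > cyclohexyl–I > cyclohexyl–Cl > cyclohexyl–ONO₂ > cyclohexyl–OBz

Identical carbon frameworks mean the comparison reduces to leaving-group quality.
A good leaving group is a weak base: the lower the pKₐ of its conjugate acid, the more readily it departs.
cyclohexyl–N₂⁺ loses N₂: no meaningful conjugate acid; N₂ departs as an exceptionally stable neutral molecule
cyclohexyl–OTf loses OTf⁻: pKₐ(CF₃SO₃H (triflic acid)) ≈ -14
cyclohexyl–I loses I⁻: pKₐ(HI) ≈ -10
cyclohexyl–Cl loses Cl⁻: pKₐ(HCl) ≈ -7
cyclohexyl–ONO₂ loses NO₃⁻: pKₐ(HNO₃) ≈ -1.3
cyclohexyl–OBz loses PhCOO⁻: pKₐ(C₆H₅COOH) ≈ 4.2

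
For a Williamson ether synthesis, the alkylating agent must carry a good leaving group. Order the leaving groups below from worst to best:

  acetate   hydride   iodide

hydride < acetate < iodide

iodide: pKₐ(HI) ≈ -10 — large, highly polarisable; very weak base
acetate: pKₐ(CH₃COOH) ≈ 4.8
hydride: pKₐ(H₂) ≈ 36
Reversing gives the worst-to-best order requested.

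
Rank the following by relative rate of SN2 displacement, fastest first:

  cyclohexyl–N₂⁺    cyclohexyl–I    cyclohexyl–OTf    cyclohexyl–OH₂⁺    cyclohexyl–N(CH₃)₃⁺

The skeletons are identical, so relative rate is governed entirely by leaving-group ability.
A good leaving group is a weak base: the lower the pKₐ of its conjugate acid, the more readily it departs.
cyclohexyl–N₂⁺ loses N₂: no meaningful conjugate acid; N₂ departs as an exceptionally stable neutral molecule
cyclohexyl–OTf loses OTf⁻: pKₐ(CF₃SO₃H (triflic acid)) ≈ -14
cyclohexyl–I loses I⁻: pKₐ(HI) ≈ -10
cyclohexyl–OH₂⁺ loses H₂O: pKₐ(H₃O⁺) ≈ -1.7
cyclohexyl–N(CH₃)₃⁺ loses NR'₃: pKₐ(R'₃NH⁺) ≈ 10.7

cyclohexyl–N₂⁺ > cyclohexyl–OTf > cyclohexyl–I > cyclohexyl–OH₂⁺ > cyclohexyl–N(CH₃)₃⁺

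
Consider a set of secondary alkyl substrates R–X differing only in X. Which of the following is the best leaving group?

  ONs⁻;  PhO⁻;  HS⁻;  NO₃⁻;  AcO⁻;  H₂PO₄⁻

ONs⁻

ONs⁻: pKₐ(p-O₂NC₆H₄SO₃H) ≈ -3.5
NO₃⁻: pKₐ(HNO₃) ≈ -1.3
H₂PO₄⁻: pKₐ(H₃PO₄) ≈ 2.1
AcO⁻: pKₐ(CH₃COOH) ≈ 4.8
HS⁻: pKₐ(H₂S) ≈ 7
PhO⁻: pKₐ(C₆H₅OH (phenol)) ≈ 10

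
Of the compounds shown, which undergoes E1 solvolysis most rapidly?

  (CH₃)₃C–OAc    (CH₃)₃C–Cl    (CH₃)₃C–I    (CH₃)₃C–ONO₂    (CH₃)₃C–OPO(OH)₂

(CH₃)₃C–I

Same R in every case — rank the leaving groups.
Leaving-group ability tracks the stability of the departed species; conjugate-acid pKₐ is the usual yardstick (lower pKₐ → better LG).
(CH₃)₃C–I loses I⁻: pKₐ(HI) ≈ -10
(CH₃)₃C–Cl loses Cl⁻: pKₐ(HCl) ≈ -7
(CH₃)₃C–ONO₂ loses NO₃⁻: pKₐ(HNO₃) ≈ -1.3
(CH₃)₃C–OPO(OH)₂ loses H₂PO₄⁻: pKₐ(H₃PO₄) ≈ 2.1
(CH₃)₃C–OAc loses AcO⁻: pKₐ(CH₃COOH) ≈ 4.8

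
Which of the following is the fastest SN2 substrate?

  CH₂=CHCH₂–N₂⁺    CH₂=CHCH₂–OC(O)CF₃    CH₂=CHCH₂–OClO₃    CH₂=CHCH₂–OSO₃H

With the same alkyl group throughout, only the leaving group differentiates the rates.
Rank by basicity of the departing species: weakest base leaves most easily.
CH₂=CHCH₂–N₂⁺ loses N₂: no meaningful conjugate acid; N₂ departs as an exceptionally stable neutral molecule
CH₂=CHCH₂–OClO₃ loses ClO₄⁻: pKₐ(HClO₄) ≈ -10
CH₂=CHCH₂–OSO₃H loses HSO₄⁻: pKₐ(H₂SO₄) ≈ -3
CH₂=CHCH₂–OC(O)CF₃ loses CF₃COO⁻: pKₐ(CF₃COOH) ≈ 0.2

CH₂=CHCH₂–N₂⁺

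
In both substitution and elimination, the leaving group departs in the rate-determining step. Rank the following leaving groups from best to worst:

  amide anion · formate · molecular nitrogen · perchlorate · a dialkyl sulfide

molecular nitrogen > perchlorate > a dialkyl sulfide > formate > amide anion

Leaving-group ability tracks the stability of the departed species; conjugate-acid pKₐ is the usual yardstick (lower pKₐ → better LG).
molecular nitrogen: no meaningful conjugate acid; N₂ departs as an exceptionally stable neutral molecule
perchlorate: pKₐ(HClO₄) ≈ -10
a dialkyl sulfide: pKₐ(R'₂SH⁺) ≈ -7
formate: pKₐ(HCOOH) ≈ 3.8
amide anion: pKₐ(NH₃) ≈ 38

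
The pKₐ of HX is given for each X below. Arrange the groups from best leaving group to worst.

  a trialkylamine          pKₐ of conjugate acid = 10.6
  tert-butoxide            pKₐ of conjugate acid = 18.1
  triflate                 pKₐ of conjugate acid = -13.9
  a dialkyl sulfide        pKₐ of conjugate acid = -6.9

triflate > a dialkyl sulfide > a trialkylamine > tert-butoxide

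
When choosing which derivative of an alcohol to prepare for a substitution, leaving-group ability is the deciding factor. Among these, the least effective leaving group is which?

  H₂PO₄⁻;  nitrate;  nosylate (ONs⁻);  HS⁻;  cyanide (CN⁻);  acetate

A good leaving group is a weak base: the lower the pKₐ of its conjugate acid, the more readily it departs.
nosylate (ONs⁻): pKₐ(p-O₂NC₆H₄SO₃H) ≈ -3.5
nitrate: pKₐ(HNO₃) ≈ -1.3
H₂PO₄⁻: pKₐ(H₃PO₄) ≈ 2.1
acetate: pKₐ(CH₃COOH) ≈ 4.8
HS⁻: pKₐ(H₂S) ≈ 7
cyanide (CN⁻): pKₐ(HCN) ≈ 9.2

cyanide (CN⁻)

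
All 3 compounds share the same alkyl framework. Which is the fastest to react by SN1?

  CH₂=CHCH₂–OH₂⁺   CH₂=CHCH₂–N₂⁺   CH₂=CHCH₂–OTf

Identical carbon frameworks mean the comparison reduces to leaving-group quality.
Leaving-group ability tracks the stability of the departed species; conjugate-acid pKₐ is the usual yardstick (lower pKₐ → better LG).
CH₂=CHCH₂–N₂⁺ loses N₂: no meaningful conjugate acid; N₂ departs as an exceptionally stable neutral molecule
CH₂=CHCH₂–OTf loses OTf⁻: pKₐ(CF₃SO₃H (triflic acid)) ≈ -14
CH₂=CHCH₂–OH₂⁺ loses H₂O: pKₐ(H₃O⁺) ≈ -1.7

CH₂=CHCH₂–N₂⁺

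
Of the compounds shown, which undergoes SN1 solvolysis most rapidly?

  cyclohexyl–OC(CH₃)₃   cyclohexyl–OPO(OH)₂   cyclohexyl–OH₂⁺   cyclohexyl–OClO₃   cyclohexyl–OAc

cyclohexyl–OClO₃

The skeletons are identical, so relative rate is governed entirely by leaving-group ability.
A good leaving group is a weak base: the lower the pKₐ of its conjugate acid, the more readily it departs.
cyclohexyl–OClO₃ loses ClO₄⁻: pKₐ(HClO₄) ≈ -10
cyclohexyl–OH₂⁺ loses H₂O: pKₐ(H₃O⁺) ≈ -1.7
cyclohexyl–OPO(OH)₂ loses H₂PO₄⁻: pKₐ(H₃PO₄) ≈ 2.1
cyclohexyl–OAc loses AcO⁻: pKₐ(CH₃COOH) ≈ 4.8
cyclohexyl–OC(CH₃)₃ loses (CH₃)₃CO⁻: pKₐ(t-BuOH) ≈ 18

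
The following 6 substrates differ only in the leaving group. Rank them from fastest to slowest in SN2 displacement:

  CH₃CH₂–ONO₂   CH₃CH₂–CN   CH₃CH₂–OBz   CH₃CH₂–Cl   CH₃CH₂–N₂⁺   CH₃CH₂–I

CH₃CH₂–N₂⁺ > CH₃CH₂–I > CH₃CH₂–Cl > CH₃CH₂–ONO₂ > CH₃CH₂–OBz > CH₃CH₂–CN

Identical carbon frameworks mean the comparison reduces to leaving-group quality.
A good leaving group is a weak base: the lower the pKₐ of its conjugate acid, the more readily it departs.
CH₃CH₂–N₂⁺ loses N₂: no meaningful conjugate acid; N₂ departs as an exceptionally stable neutral molecule
CH₃CH₂–I loses I⁻: pKₐ(HI) ≈ -10
CH₃CH₂–Cl loses Cl⁻: pKₐ(HCl) ≈ -7
CH₃CH₂–ONO₂ loses NO₃⁻: pKₐ(HNO₃) ≈ -1.3
CH₃CH₂–OBz loses PhCOO⁻: pKₐ(C₆H₅COOH) ≈ 4.2
CH₃CH₂–CN loses CN⁻: pKₐ(HCN) ≈ 9.2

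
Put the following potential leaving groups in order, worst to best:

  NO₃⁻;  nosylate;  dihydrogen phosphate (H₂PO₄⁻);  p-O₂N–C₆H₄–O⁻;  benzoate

nosylate: pKₐ(p-O₂NC₆H₄SO₃H) ≈ -3.5 — p-nitro group further stabilises the sulfonate
NO₃⁻: pKₐ(HNO₃) ≈ -1.3 — resonance-delocalised over three oxygens
dihydrogen phosphate (H₂PO₄⁻): pKₐ(H₃PO₄) ≈ 2.1 — moderate base; biological leaving group after further activation
benzoate: pKₐ(C₆H₅COOH) ≈ 4.2 — aryl carboxylate
p-O₂N–C₆H₄–O⁻: pKₐ(p-nitrophenol) ≈ 7.2
Listed from poorest to best leaving group as asked.

p-O₂N–C₆H₄–O⁻ < benzoate < dihydrogen phosphate (H₂PO₄⁻) < NO₃⁻ < nosylate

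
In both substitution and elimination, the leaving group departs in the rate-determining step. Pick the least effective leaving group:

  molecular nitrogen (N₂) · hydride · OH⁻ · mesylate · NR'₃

molecular nitrogen (N₂): no meaningful conjugate acid; N₂ departs as an exceptionally stable neutral molecule
mesylate: pKₐ(CH₃SO₃H (MsOH)) ≈ -1.9
NR'₃: pKₐ(R'₃NH⁺) ≈ 10.7
OH⁻: pKₐ(H₂O) ≈ 15.7
hydride: pKₐ(H₂) ≈ 36

hydride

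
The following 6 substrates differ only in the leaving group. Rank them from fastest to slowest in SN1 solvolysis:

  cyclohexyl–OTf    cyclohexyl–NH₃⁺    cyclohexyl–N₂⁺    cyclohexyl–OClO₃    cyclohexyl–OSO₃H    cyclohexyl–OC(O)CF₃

Same R in every case — rank the leaving groups.
The more stable X⁻ (or X) is on its own — i.e. the weaker a base it is — the better a leaving group it makes.
cyclohexyl–N₂⁺ loses N₂: no meaningful conjugate acid; N₂ departs as an exceptionally stable neutral molecule
cyclohexyl–OTf loses OTf⁻: pKₐ(CF₃SO₃H (triflic acid)) ≈ -14
cyclohexyl–OClO₃ loses ClO₄⁻: pKₐ(HClO₄) ≈ -10
cyclohexyl–OSO₃H loses HSO₄⁻: pKₐ(H₂SO₄) ≈ -3
cyclohexyl–OC(O)CF₃ loses CF₃COO⁻: pKₐ(CF₃COOH) ≈ 0.2
cyclohexyl–NH₃⁺ loses NH₃: pKₐ(NH₄⁺) ≈ 9.2

cyclohexyl–N₂⁺ > cyclohexyl–OTf > cyclohexyl–OClO₃ > cyclohexyl–OSO₃H > cyclohexyl–OC(O)CF₃ > cyclohexyl–NH₃⁺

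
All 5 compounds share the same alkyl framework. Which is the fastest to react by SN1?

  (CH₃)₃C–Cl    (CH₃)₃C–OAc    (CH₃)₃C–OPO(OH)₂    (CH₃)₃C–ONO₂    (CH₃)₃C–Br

(CH₃)₃C–Br

Identical carbon frameworks mean the comparison reduces to leaving-group quality.
The more stable X⁻ (or X) is on its own — i.e. the weaker a base it is — the better a leaving group it makes.
(CH₃)₃C–Br loses Br⁻: pKₐ(HBr) ≈ -9
(CH₃)₃C–Cl loses Cl⁻: pKₐ(HCl) ≈ -7
(CH₃)₃C–ONO₂ loses NO₃⁻: pKₐ(HNO₃) ≈ -1.3
(CH₃)₃C–OPO(OH)₂ loses H₂PO₄⁻: pKₐ(H₃PO₄) ≈ 2.1
(CH₃)₃C–OAc loses AcO⁻: pKₐ(CH₃COOH) ≈ 4.8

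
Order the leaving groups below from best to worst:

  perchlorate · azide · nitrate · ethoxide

perchlorate > nitrate > azide > ethoxide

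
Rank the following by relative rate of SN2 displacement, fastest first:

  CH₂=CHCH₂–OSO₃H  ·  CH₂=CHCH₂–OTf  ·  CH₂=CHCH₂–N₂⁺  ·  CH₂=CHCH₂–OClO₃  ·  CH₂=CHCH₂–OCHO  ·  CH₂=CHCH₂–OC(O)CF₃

The skeletons are identical, so relative rate is governed entirely by leaving-group ability.
The more stable X⁻ (or X) is on its own — i.e. the weaker a base it is — the better a leaving group it makes.
CH₂=CHCH₂–N₂⁺ loses N₂: no meaningful conjugate acid; N₂ departs as an exceptionally stable neutral molecule
CH₂=CHCH₂–OTf loses OTf⁻: pKₐ(CF₃SO₃H (triflic acid)) ≈ -14
CH₂=CHCH₂–OClO₃ loses ClO₄⁻: pKₐ(HClO₄) ≈ -10
CH₂=CHCH₂–OSO₃H loses HSO₄⁻: pKₐ(H₂SO₄) ≈ -3
CH₂=CHCH₂–OC(O)CF₃ loses CF₃COO⁻: pKₐ(CF₃COOH) ≈ 0.2
CH₂=CHCH₂–OCHO loses HCOO⁻: pKₐ(HCOOH) ≈ 3.8

CH₂=CHCH₂–N₂⁺ > CH₂=CHCH₂–OTf > CH₂=CHCH₂–OClO₃ > CH₂=CHCH₂–OSO₃H > CH₂=CHCH₂–OC(O)CF₃ > CH₂=CHCH₂–OCHO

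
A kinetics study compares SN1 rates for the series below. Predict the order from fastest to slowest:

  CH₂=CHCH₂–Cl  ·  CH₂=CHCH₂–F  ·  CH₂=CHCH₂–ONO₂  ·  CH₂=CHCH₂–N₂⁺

Identical carbon frameworks mean the comparison reduces to leaving-group quality.
The more stable X⁻ (or X) is on its own — i.e. the weaker a base it is — the better a leaving group it makes.
CH₂=CHCH₂–N₂⁺ loses N₂: no meaningful conjugate acid; N₂ departs as an exceptionally stable neutral molecule
CH₂=CHCH₂–Cl loses Cl⁻: pKₐ(HCl) ≈ -7
CH₂=CHCH₂–ONO₂ loses NO₃⁻: pKₐ(HNO₃) ≈ -1.3
CH₂=CHCH₂–F loses F⁻: pKₐ(HF) ≈ 3.2

CH₂=CHCH₂–N₂⁺ > CH₂=CHCH₂–Cl > CH₂=CHCH₂–ONO₂ > CH₂=CHCH₂–F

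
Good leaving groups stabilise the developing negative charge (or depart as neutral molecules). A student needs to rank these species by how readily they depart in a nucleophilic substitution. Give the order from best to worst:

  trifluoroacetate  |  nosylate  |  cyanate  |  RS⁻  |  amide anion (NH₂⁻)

nosylate > trifluoroacetate > cyanate > RS⁻ > amide anion (NH₂⁻)

Leaving-group ability tracks the stability of the departed species; conjugate-acid pKₐ is the usual yardstick (lower pKₐ → better LG).
nosylate: pKₐ(p-O₂NC₆H₄SO₃H) ≈ -3.5 — p-nitro group further stabilises the sulfonate
trifluoroacetate: pKₐ(CF₃COOH) ≈ 0.2 — strongly electron-withdrawing CF₃ stabilises the carboxylate
cyanate: pKₐ(HOCN) ≈ 3.5
RS⁻: pKₐ(RSH (a thiol)) ≈ 10.5
amide anion (NH₂⁻): pKₐ(NH₃) ≈ 38 — extremely strong base; never a leaving group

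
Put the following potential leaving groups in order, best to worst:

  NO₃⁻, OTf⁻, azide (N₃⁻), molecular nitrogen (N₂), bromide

A good leaving group is a weak base: the lower the pKₐ of its conjugate acid, the more readily it departs.
molecular nitrogen (N₂): no meaningful conjugate acid; N₂ departs as an exceptionally stable neutral molecule
OTf⁻: pKₐ(CF₃SO₃H (triflic acid)) ≈ -14 — charge spread over three oxygens and a CF₃ group; the premier leaving group in synthesis
bromide: pKₐ(HBr) ≈ -9 — weak base; good leaving group
NO₃⁻: pKₐ(HNO₃) ≈ -1.3 — resonance-delocalised over three oxygens
azide (N₃⁻): pKₐ(HN₃) ≈ 4.7

molecular nitrogen (N₂) > OTf⁻ > bromide > NO₃⁻ > azide (N₃⁻)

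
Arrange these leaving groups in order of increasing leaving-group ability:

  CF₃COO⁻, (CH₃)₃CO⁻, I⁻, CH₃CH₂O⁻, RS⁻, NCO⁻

(CH₃)₃CO⁻ < CH₃CH₂O⁻ < RS⁻ < NCO⁻ < CF₃COO⁻ < I⁻

I⁻: pKₐ(HI) ≈ -10
CF₃COO⁻: pKₐ(CF₃COOH) ≈ 0.2
NCO⁻: pKₐ(HOCN) ≈ 3.5
RS⁻: pKₐ(RSH (a thiol)) ≈ 10.5
CH₃CH₂O⁻: pKₐ(CH₃CH₂OH) ≈ 16
(CH₃)₃CO⁻: pKₐ(t-BuOH) ≈ 18
Reversing gives the worst-to-best order requested.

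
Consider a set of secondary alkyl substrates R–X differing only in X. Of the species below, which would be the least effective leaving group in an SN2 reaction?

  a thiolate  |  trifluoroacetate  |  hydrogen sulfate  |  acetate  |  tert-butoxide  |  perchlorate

tert-butoxide

Rank by basicity of the departing species: weakest base leaves most easily.
perchlorate: pKₐ(HClO₄) ≈ -10
hydrogen sulfate: pKₐ(H₂SO₄) ≈ -3
trifluoroacetate: pKₐ(CF₃COOH) ≈ 0.2
acetate: pKₐ(CH₃COOH) ≈ 4.8
a thiolate: pKₐ(RSH (a thiol)) ≈ 10.5
tert-butoxide: pKₐ(t-BuOH) ≈ 18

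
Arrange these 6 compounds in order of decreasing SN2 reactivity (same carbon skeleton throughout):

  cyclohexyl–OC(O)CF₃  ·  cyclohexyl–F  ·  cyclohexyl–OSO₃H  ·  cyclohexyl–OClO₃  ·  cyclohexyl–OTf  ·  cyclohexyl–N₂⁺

The skeletons are identical, so relative rate is governed entirely by leaving-group ability.
The more stable X⁻ (or X) is on its own — i.e. the weaker a base it is — the better a leaving group it makes.
cyclohexyl–N₂⁺ loses N₂: no meaningful conjugate acid; N₂ departs as an exceptionally stable neutral molecule
cyclohexyl–OTf loses OTf⁻: pKₐ(CF₃SO₃H (triflic acid)) ≈ -14
cyclohexyl–OClO₃ loses ClO₄⁻: pKₐ(HClO₄) ≈ -10
cyclohexyl–OSO₃H loses HSO₄⁻: pKₐ(H₂SO₄) ≈ -3
cyclohexyl–OC(O)CF₃ loses CF₃COO⁻: pKₐ(CF₃COOH) ≈ 0.2
cyclohexyl–F loses F⁻: pKₐ(HF) ≈ 3.2

cyclohexyl–N₂⁺ > cyclohexyl–OTf > cyclohexyl–OClO₃ > cyclohexyl–OSO₃H > cyclohexyl–OC(O)CF₃ > cyclohexyl–F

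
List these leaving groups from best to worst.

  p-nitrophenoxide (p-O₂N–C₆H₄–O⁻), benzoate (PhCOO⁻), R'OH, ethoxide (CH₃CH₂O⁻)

R'OH > benzoate (PhCOO⁻) > p-nitrophenoxide (p-O₂N–C₆H₄–O⁻) > ethoxide (CH₃CH₂O⁻)

R'OH: pKₐ(R'OH₂⁺) ≈ -2.4
benzoate (PhCOO⁻): pKₐ(C₆H₅COOH) ≈ 4.2
p-nitrophenoxide (p-O₂N–C₆H₄–O⁻): pKₐ(p-nitrophenol) ≈ 7.2
ethoxide (CH₃CH₂O⁻): pKₐ(CH₃CH₂OH) ≈ 16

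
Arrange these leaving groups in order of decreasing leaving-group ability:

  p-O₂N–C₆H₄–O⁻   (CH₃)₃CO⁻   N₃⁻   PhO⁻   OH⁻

N₃⁻ > p-O₂N–C₆H₄–O⁻ > PhO⁻ > OH⁻ > (CH₃)₃CO⁻

The more stable X⁻ (or X) is on its own — i.e. the weaker a base it is — the better a leaving group it makes.
N₃⁻: pKₐ(HN₃) ≈ 4.7
p-O₂N–C₆H₄–O⁻: pKₐ(p-nitrophenol) ≈ 7.2
PhO⁻: pKₐ(C₆H₅OH (phenol)) ≈ 10
OH⁻: pKₐ(H₂O) ≈ 15.7
(CH₃)₃CO⁻: pKₐ(t-BuOH) ≈ 18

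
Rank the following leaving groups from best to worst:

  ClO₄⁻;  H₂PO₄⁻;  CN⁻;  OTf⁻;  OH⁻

The more stable X⁻ (or X) is on its own — i.e. the weaker a base it is — the better a leaving group it makes.
OTf⁻: pKₐ(CF₃SO₃H (triflic acid)) ≈ -14 — charge spread over three oxygens and a CF₃ group; the premier leaving group in synthesis
ClO₄⁻: pKₐ(HClO₄) ≈ -10 — extremely weak base; rarely used for safety reasons
H₂PO₄⁻: pKₐ(H₃PO₄) ≈ 2.1 — moderate base; biological leaving group after further activation
CN⁻: pKₐ(HCN) ≈ 9.2
OH⁻: pKₐ(H₂O) ≈ 15.7 — strong base; essentially never leaves without prior activation

OTf⁻ > ClO₄⁻ > H₂PO₄⁻ > CN⁻ > OH⁻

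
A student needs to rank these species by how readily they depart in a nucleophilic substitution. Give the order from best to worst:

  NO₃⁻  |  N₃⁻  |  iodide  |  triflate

triflate > iodide > NO₃⁻ > N₃⁻

Leaving-group ability tracks the stability of the departed species; conjugate-acid pKₐ is the usual yardstick (lower pKₐ → better LG).
triflate: pKₐ(CF₃SO₃H (triflic acid)) ≈ -14 — charge spread over three oxygens and a CF₃ group; the premier leaving group in synthesis
iodide: pKₐ(HI) ≈ -10
NO₃⁻: pKₐ(HNO₃) ≈ -1.3
N₃⁻: pKₐ(HN₃) ≈ 4.7 — linear, resonance-stabilised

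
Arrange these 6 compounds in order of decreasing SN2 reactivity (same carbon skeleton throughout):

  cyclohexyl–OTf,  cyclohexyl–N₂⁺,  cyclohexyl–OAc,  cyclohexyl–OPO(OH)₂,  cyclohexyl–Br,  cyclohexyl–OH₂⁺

The skeletons are identical, so relative rate is governed entirely by leaving-group ability.
A good leaving group is a weak base: the lower the pKₐ of its conjugate acid, the more readily it departs.
cyclohexyl–N₂⁺ loses N₂: no meaningful conjugate acid; N₂ departs as an exceptionally stable neutral molecule
cyclohexyl–OTf loses OTf⁻: pKₐ(CF₃SO₃H (triflic acid)) ≈ -14
cyclohexyl–Br loses Br⁻: pKₐ(HBr) ≈ -9
cyclohexyl–OH₂⁺ loses H₂O: pKₐ(H₃O⁺) ≈ -1.7
cyclohexyl–OPO(OH)₂ loses H₂PO₄⁻: pKₐ(H₃PO₄) ≈ 2.1
cyclohexyl–OAc loses AcO⁻: pKₐ(CH₃COOH) ≈ 4.8

cyclohexyl–N₂⁺ > cyclohexyl–OTf > cyclohexyl–Br > cyclohexyl–OH₂⁺ > cyclohexyl–OPO(OH)₂ > cyclohexyl–OAc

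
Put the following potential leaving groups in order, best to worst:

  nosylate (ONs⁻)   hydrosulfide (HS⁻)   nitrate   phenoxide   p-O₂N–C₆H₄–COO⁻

Leaving-group ability tracks the stability of the departed species; conjugate-acid pKₐ is the usual yardstick (lower pKₐ → better LG).
nosylate (ONs⁻): pKₐ(p-O₂NC₆H₄SO₃H) ≈ -3.5
nitrate: pKₐ(HNO₃) ≈ -1.3
p-O₂N–C₆H₄–COO⁻: pKₐ(p-nitrobenzoic acid) ≈ 3.4
hydrosulfide (HS⁻): pKₐ(H₂S) ≈ 7
phenoxide: pKₐ(C₆H₅OH (phenol)) ≈ 10

nosylate (ONs⁻) > nitrate > p-O₂N–C₆H₄–COO⁻ > hydrosulfide (HS⁻) > phenoxide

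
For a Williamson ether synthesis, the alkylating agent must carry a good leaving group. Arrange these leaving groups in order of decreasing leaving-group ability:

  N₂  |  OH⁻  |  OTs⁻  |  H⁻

A good leaving group is a weak base: the lower the pKₐ of its conjugate acid, the more readily it departs.
N₂: no meaningful conjugate acid; N₂ departs as an exceptionally stable neutral molecule
OTs⁻: pKₐ(p-CH₃C₆H₄SO₃H (TsOH)) ≈ -2.8
OH⁻: pKₐ(H₂O) ≈ 15.7
H⁻: pKₐ(H₂) ≈ 36 — extremely strong base; leaves only in special hydride-transfer contexts

N₂ > OTs⁻ > OH⁻ > H⁻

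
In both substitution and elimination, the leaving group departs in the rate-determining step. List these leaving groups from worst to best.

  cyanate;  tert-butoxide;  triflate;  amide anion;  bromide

amide anion < tert-butoxide < cyanate < bromide < triflate

triflate: pKₐ(CF₃SO₃H (triflic acid)) ≈ -14
bromide: pKₐ(HBr) ≈ -9 — weak base; good leaving group
cyanate: pKₐ(HOCN) ≈ 3.5 — resonance between N and O
tert-butoxide: pKₐ(t-BuOH) ≈ 18 — bulky, strongly basic alkoxide
amide anion: pKₐ(NH₃) ≈ 38 — extremely strong base; never a leaving group
Reversing gives the worst-to-best order requested.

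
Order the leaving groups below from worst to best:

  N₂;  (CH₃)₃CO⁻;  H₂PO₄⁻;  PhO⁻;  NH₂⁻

Leaving-group ability tracks the stability of the departed species; conjugate-acid pKₐ is the usual yardstick (lower pKₐ → better LG).
N₂: no meaningful conjugate acid; N₂ departs as an exceptionally stable neutral molecule
H₂PO₄⁻: pKₐ(H₃PO₄) ≈ 2.1 — moderate base; biological leaving group after further activation
PhO⁻: pKₐ(C₆H₅OH (phenol)) ≈ 10 — resonance into the ring helps, but still a poor LG
(CH₃)₃CO⁻: pKₐ(t-BuOH) ≈ 18 — bulky, strongly basic alkoxide
NH₂⁻: pKₐ(NH₃) ≈ 38 — extremely strong base; never a leaving group
Reversing gives the worst-to-best order requested.

NH₂⁻ < (CH₃)₃CO⁻ < PhO⁻ < H₂PO₄⁻ < N₂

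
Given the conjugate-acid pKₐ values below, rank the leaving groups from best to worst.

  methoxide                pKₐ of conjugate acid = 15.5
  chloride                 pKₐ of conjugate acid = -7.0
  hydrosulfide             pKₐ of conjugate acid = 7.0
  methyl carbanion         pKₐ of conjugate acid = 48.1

Lower conjugate-acid pKₐ ⇒ weaker base ⇒ better leaving group.
Sorting by the given values: chloride (-7.0), hydrosulfide (7.0), methoxide (15.5), methyl carbanion (48.1).

chloride > hydrosulfide > methoxide > methyl carbanion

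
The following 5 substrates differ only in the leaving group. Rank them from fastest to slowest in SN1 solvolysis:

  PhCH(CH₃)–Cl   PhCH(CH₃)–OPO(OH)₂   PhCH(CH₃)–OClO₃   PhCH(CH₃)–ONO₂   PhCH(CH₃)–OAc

PhCH(CH₃)–OClO₃ > PhCH(CH₃)–Cl > PhCH(CH₃)–ONO₂ > PhCH(CH₃)–OPO(OH)₂ > PhCH(CH₃)–OAc

Identical carbon frameworks mean the comparison reduces to leaving-group quality.
Leaving-group ability tracks the stability of the departed species; conjugate-acid pKₐ is the usual yardstick (lower pKₐ → better LG).
PhCH(CH₃)–OClO₃ loses ClO₄⁻: pKₐ(HClO₄) ≈ -10
PhCH(CH₃)–Cl loses Cl⁻: pKₐ(HCl) ≈ -7
PhCH(CH₃)–ONO₂ loses NO₃⁻: pKₐ(HNO₃) ≈ -1.3
PhCH(CH₃)–OPO(OH)₂ loses H₂PO₄⁻: pKₐ(H₃PO₄) ≈ 2.1
PhCH(CH₃)–OAc loses AcO⁻: pKₐ(CH₃COOH) ≈ 4.8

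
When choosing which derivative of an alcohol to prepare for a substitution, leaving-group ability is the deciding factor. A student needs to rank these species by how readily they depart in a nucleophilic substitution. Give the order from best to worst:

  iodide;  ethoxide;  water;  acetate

The more stable X⁻ (or X) is on its own — i.e. the weaker a base it is — the better a leaving group it makes.
iodide: pKₐ(HI) ≈ -10 — large, highly polarisable; very weak base
water: pKₐ(H₃O⁺) ≈ -1.7 — neutral; leaves from a protonated alcohol (R–OH₂⁺)
acetate: pKₐ(CH₃COOH) ≈ 4.8
ethoxide: pKₐ(CH₃CH₂OH) ≈ 16 — strong base; alkoxides do not leave unassisted

iodide > water > acetate > ethoxide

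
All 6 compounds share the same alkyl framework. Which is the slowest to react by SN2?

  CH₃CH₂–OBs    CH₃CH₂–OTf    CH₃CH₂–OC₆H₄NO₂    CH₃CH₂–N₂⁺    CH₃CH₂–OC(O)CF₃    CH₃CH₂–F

CH₃CH₂–OC₆H₄NO₂

Same R in every case — rank the leaving groups.
The more stable X⁻ (or X) is on its own — i.e. the weaker a base it is — the better a leaving group it makes.
CH₃CH₂–N₂⁺ loses N₂: no meaningful conjugate acid; N₂ departs as an exceptionally stable neutral molecule
CH₃CH₂–OTf loses OTf⁻: pKₐ(CF₃SO₃H (triflic acid)) ≈ -14
CH₃CH₂–OBs loses OBs⁻: pKₐ(p-BrC₆H₄SO₃H) ≈ -2.8
CH₃CH₂–OC(O)CF₃ loses CF₃COO⁻: pKₐ(CF₃COOH) ≈ 0.2
CH₃CH₂–F loses F⁻: pKₐ(HF) ≈ 3.2
CH₃CH₂–OC₆H₄NO₂ loses p-O₂N–C₆H₄–O⁻: pKₐ(p-nitrophenol) ≈ 7.2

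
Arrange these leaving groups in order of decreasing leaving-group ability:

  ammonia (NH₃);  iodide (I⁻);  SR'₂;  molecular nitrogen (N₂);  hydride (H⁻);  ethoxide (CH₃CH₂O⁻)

molecular nitrogen (N₂): no meaningful conjugate acid; N₂ departs as an exceptionally stable neutral molecule
iodide (I⁻): pKₐ(HI) ≈ -10 — large, highly polarisable; very weak base
SR'₂: pKₐ(R'₂SH⁺) ≈ -7 — neutral; leaves from a sulfonium salt (R–SR'₂⁺)
ammonia (NH₃): pKₐ(NH₄⁺) ≈ 9.2
ethoxide (CH₃CH₂O⁻): pKₐ(CH₃CH₂OH) ≈ 16
hydride (H⁻): pKₐ(H₂) ≈ 36

molecular nitrogen (N₂) > iodide (I⁻) > SR'₂ > ammonia (NH₃) > ethoxide (CH₃CH₂O⁻) > hydride (H⁻)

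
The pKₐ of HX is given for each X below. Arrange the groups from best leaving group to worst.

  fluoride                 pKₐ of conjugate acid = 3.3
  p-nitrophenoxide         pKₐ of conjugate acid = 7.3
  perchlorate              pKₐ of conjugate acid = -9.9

Lower conjugate-acid pKₐ ⇒ weaker base ⇒ better leaving group.
Sorting by the given values: perchlorate (-9.9), fluoride (3.3), p-nitrophenoxide (7.3).

perchlorate > fluoride > p-nitrophenoxide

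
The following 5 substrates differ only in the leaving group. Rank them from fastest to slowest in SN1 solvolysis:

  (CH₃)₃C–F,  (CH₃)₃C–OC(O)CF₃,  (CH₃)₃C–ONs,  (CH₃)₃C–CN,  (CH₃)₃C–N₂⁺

(CH₃)₃C–N₂⁺ > (CH₃)₃C–ONs > (CH₃)₃C–OC(O)CF₃ > (CH₃)₃C–F > (CH₃)₃C–CN

With the same alkyl group throughout, only the leaving group differentiates the rates.
The more stable X⁻ (or X) is on its own — i.e. the weaker a base it is — the better a leaving group it makes.
(CH₃)₃C–N₂⁺ loses N₂: no meaningful conjugate acid; N₂ departs as an exceptionally stable neutral molecule
(CH₃)₃C–ONs loses ONs⁻: pKₐ(p-O₂NC₆H₄SO₃H) ≈ -3.5
(CH₃)₃C–OC(O)CF₃ loses CF₃COO⁻: pKₐ(CF₃COOH) ≈ 0.2
(CH₃)₃C–F loses F⁻: pKₐ(HF) ≈ 3.2
(CH₃)₃C–CN loses CN⁻: pKₐ(HCN) ≈ 9.2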